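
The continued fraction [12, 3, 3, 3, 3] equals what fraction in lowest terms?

Fold from the inside: start with 3/1.
  3 + 1/3 = 10/3
  3 + 3/10 = 33/10
  3 + 10/33 = 109/33
  12 + 33/109 = 1341/109

1341/109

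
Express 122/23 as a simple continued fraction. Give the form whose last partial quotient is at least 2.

122 = 5·23 + 7
23 = 3·7 + 2
7 = 3·2 + 1
2 = 2·1 + 0  (stop)
So 122/23 = [5; 3, 3, 2].

[5; 3, 3, 2]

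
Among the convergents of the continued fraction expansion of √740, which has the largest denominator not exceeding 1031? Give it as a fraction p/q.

√740 = [27; 4, 1, 12, 1, 4, 54, …] (period length 6).
Convergents:
  p_0/q_0 = 27/1
  p_1/q_1 = 109/4
  p_2/q_2 = 136/5
  p_3/q_3 = 1741/64
  p_4/q_4 = 1877/69
  p_5/q_5 = 9249/340
  p_6/q_6 = 501323/18429
q_5 = 340 ≤ 1031 < 18429 = q_6, so the answer is 9249/340.

9249/340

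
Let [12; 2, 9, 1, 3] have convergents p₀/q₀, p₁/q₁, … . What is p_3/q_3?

262/21

Using pₖ = aₖpₖ₋₁ + pₖ₋₂, qₖ = aₖqₖ₋₁ + qₖ₋₂ (with p₋₁=1, p₋₂=0, q₋₁=0, q₋₂=1):
  k=0: a=12, p=12, q=1
  k=1: a=2, p=25, q=2
  k=2: a=9, p=237, q=19
  k=3: a=1, p=262, q=21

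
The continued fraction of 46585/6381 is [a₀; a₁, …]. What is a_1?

3

46585 = 7·6381 + 1918   →  a_0 = 7
6381 = 3·1918 + 627   →  a_1 = 3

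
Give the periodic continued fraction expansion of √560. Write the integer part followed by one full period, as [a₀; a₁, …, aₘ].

a₀ = ⌊√560⌋ = 23.
With m₀=0, d₀=1 and mₖ₊₁ = dₖaₖ − mₖ, dₖ₊₁ = (n − mₖ₊₁²)/dₖ, aₖ₊₁ = ⌊(a₀+mₖ₊₁)/dₖ₊₁⌋:
  k=1: m=23, d=31, a=1
  k=2: m=8, d=16, a=1
  k=3: m=8, d=31, a=1
  k=4: m=23, d=1, a=46
d=1 and a=2a₀=46 at k=4, so the next step gives (m, d) = (23, 31) again — its k=1 value — and the period has length 4.

[23; 1, 1, 1, 46]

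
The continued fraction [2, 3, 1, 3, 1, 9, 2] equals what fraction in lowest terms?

Fold from the inside: start with 2/1.
  9 + 1/2 = 19/2
  1 + 2/19 = 21/19
  3 + 19/21 = 82/21
  1 + 21/82 = 103/82
  3 + 82/103 = 391/103
  2 + 103/391 = 885/391

885/391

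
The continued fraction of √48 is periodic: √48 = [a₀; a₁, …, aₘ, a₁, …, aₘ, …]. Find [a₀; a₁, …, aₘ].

a₀ = ⌊√48⌋ = 6.
With m₀=0, d₀=1 and mₖ₊₁ = dₖaₖ − mₖ, dₖ₊₁ = (n − mₖ₊₁²)/dₖ, aₖ₊₁ = ⌊(a₀+mₖ₊₁)/dₖ₊₁⌋:
  k=1: m=6, d=12, a=1
  k=2: m=6, d=1, a=12
d=1 and a=2a₀=12 at k=2, so the next step gives (m, d) = (6, 12) again — its k=1 value — and the period has length 2.

[6; 1, 12]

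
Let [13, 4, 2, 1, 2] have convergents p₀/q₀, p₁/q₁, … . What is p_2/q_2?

Using pₖ = aₖpₖ₋₁ + pₖ₋₂, qₖ = aₖqₖ₋₁ + qₖ₋₂ (with p₋₁=1, p₋₂=0, q₋₁=0, q₋₂=1):
  k=0: a=13, p=13, q=1
  k=1: a=4, p=53, q=4
  k=2: a=2, p=119, q=9

119/9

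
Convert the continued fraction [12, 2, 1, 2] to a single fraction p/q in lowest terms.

99/8

Fold from the inside: start with 2/1.
  1 + 1/2 = 3/2
  2 + 2/3 = 8/3
  12 + 3/8 = 99/8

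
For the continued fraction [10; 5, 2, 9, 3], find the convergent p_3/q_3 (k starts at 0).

1059/104

Using pₖ = aₖpₖ₋₁ + pₖ₋₂, qₖ = aₖqₖ₋₁ + qₖ₋₂ (with p₋₁=1, p₋₂=0, q₋₁=0, q₋₂=1):
  k=0: a=10, p=10, q=1
  k=1: a=5, p=51, q=5
  k=2: a=2, p=112, q=11
  k=3: a=9, p=1059, q=104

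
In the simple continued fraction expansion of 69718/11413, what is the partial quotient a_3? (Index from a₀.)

1

69718 = 6·11413 + 1240   →  a_0 = 6
11413 = 9·1240 + 253   →  a_1 = 9
1240 = 4·253 + 228   →  a_2 = 4
253 = 1·228 + 25   →  a_3 = 1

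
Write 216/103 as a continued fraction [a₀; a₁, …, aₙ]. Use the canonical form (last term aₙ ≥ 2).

[2; 10, 3, 3]

216 = 2·103 + 10
103 = 10·10 + 3
10 = 3·3 + 1
3 = 3·1 + 0  (stop)
So 216/103 = [2; 10, 3, 3].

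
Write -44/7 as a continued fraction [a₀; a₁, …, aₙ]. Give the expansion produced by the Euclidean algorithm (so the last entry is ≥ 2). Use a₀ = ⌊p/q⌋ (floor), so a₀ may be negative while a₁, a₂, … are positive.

[-7; 1, 2, 2]

-44 = -7×7 + 5
7 = 1×5 + 2
5 = 2×2 + 1
2 = 2×1 + 0  (stop)
So -44/7 = [-7; 1, 2, 2].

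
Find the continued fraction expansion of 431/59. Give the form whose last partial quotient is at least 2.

[7; 3, 3, 1, 1, 2]

431 = 7·59 + 18
59 = 3·18 + 5
18 = 3·5 + 3
5 = 1·3 + 2
3 = 1·2 + 1
2 = 2·1 + 0  (stop)
So 431/59 = [7; 3, 3, 1, 1, 2].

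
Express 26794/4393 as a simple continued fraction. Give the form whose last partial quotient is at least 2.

[6; 10, 13, 4, 1, 2, 2]

26794 = 6*4393 + 436
4393 = 10*436 + 33
436 = 13*33 + 7
33 = 4*7 + 5
7 = 1*5 + 2
5 = 2*2 + 1
2 = 2*1 + 0  (stop)
So 26794/4393 = [6; 10, 13, 4, 1, 2, 2].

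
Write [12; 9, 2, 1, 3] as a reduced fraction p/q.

Fold from the inside: start with 3/1.
  1 + 1/3 = 4/3
  2 + 3/4 = 11/4
  9 + 4/11 = 103/11
  12 + 11/103 = 1247/103

1247/103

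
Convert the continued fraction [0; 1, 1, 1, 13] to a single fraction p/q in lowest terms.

27/41

Using pₖ = aₖpₖ₋₁ + pₖ₋₂ and qₖ = aₖqₖ₋₁ + qₖ₋₂:
  k=0: a=0, p=0, q=1
  k=1: a=1, p=1, q=1
  k=2: a=1, p=1, q=2
  k=3: a=1, p=2, q=3
  k=4: a=13, p=27, q=41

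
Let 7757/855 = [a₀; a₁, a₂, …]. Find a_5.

3

7757 = 9·855 + 62   →  a_0 = 9
855 = 13·62 + 49   →  a_1 = 13
62 = 1·49 + 13   →  a_2 = 1
49 = 3·13 + 10   →  a_3 = 3
13 = 1·10 + 3   →  a_4 = 1
10 = 3·3 + 1   →  a_5 = 3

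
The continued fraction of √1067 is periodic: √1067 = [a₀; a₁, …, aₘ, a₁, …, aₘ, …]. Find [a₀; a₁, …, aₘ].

a₀ = ⌊√1067⌋ = 32.
With m₀=0, d₀=1 and mₖ₊₁ = dₖaₖ − mₖ, dₖ₊₁ = (n − mₖ₊₁²)/dₖ, aₖ₊₁ = ⌊(a₀+mₖ₊₁)/dₖ₊₁⌋:
  k=1: m=32, d=43, a=1
  k=2: m=11, d=22, a=1
  k=3: m=11, d=43, a=1
  k=4: m=32, d=1, a=64
d=1 and a=2a₀=64 at k=4, so the next step gives (m, d) = (32, 43) again — its k=1 value — and the period has length 4.

[32; 1, 1, 1, 64]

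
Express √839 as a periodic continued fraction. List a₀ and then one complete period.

[28; 1, 27, 1, 56]

a₀ = ⌊√839⌋ = 28.
With m₀=0, d₀=1 and mₖ₊₁ = dₖaₖ − mₖ, dₖ₊₁ = (n − mₖ₊₁²)/dₖ, aₖ₊₁ = ⌊(a₀+mₖ₊₁)/dₖ₊₁⌋:
  k=1: m=28, d=55, a=1
  k=2: m=27, d=2, a=27
  k=3: m=27, d=55, a=1
  k=4: m=28, d=1, a=56
d=1 and a=2a₀=56 at k=4, so the next step gives (m, d) = (28, 55) again — its k=1 value — and the period has length 4.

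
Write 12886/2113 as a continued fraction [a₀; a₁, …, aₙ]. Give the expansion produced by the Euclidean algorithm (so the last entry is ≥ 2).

12886 = 6×2113 + 208
2113 = 10×208 + 33
208 = 6×33 + 10
33 = 3×10 + 3
10 = 3×3 + 1
3 = 3×1 + 0  (stop)
So 12886/2113 = [6; 10, 6, 3, 3, 3].

[6; 10, 6, 3, 3, 3]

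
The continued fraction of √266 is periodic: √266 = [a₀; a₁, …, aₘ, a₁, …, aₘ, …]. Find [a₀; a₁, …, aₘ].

[16; 3, 4, 3, 32]

a₀ = ⌊√266⌋ = 16.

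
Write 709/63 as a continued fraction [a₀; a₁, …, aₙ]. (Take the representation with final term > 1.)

709 = 11*63 + 16
63 = 3*16 + 15
16 = 1*15 + 1
15 = 15*1 + 0  (stop)
So 709/63 = [11; 3, 1, 15].

[11; 3, 1, 15]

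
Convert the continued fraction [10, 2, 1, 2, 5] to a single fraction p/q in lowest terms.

Using pₖ = aₖpₖ₋₁ + pₖ₋₂ and qₖ = aₖqₖ₋₁ + qₖ₋₂:
  k=0: a=10, p=10, q=1
  k=1: a=2, p=21, q=2
  k=2: a=1, p=31, q=3
  k=3: a=2, p=83, q=8
  k=4: a=5, p=446, q=43

446/43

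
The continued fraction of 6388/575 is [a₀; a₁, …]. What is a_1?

6388 = 11·575 + 63   →  a_0 = 11
575 = 9·63 + 8   →  a_1 = 9

9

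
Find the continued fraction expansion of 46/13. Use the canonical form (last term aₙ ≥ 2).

[3; 1, 1, 6]

46 = 3×13 + 7
13 = 1×7 + 6
7 = 1×6 + 1
6 = 6×1 + 0  (stop)
So 46/13 = [3; 1, 1, 6].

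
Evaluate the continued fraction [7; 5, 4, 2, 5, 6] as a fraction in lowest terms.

11384/1583

Fold from the inside: start with 6/1.
  5 + 1/6 = 31/6
  2 + 6/31 = 68/31
  4 + 31/68 = 303/68
  5 + 68/303 = 1583/303
  7 + 303/1583 = 11384/1583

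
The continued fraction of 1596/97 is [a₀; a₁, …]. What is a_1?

2

1596 = 16·97 + 44   →  a_0 = 16
97 = 2·44 + 9   →  a_1 = 2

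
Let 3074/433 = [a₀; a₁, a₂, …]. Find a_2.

3074 = 7·433 + 43   →  a_0 = 7
433 = 10·43 + 3   →  a_1 = 10
43 = 14·3 + 1   →  a_2 = 14

14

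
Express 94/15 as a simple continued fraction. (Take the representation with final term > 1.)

94 = 6·15 + 4
15 = 3·4 + 3
4 = 1·3 + 1
3 = 3·1 + 0  (stop)
So 94/15 = [6; 3, 1, 3].

[6; 3, 1, 3]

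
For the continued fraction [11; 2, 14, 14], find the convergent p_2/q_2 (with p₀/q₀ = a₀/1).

333/29

Using pₖ = aₖpₖ₋₁ + pₖ₋₂, qₖ = aₖqₖ₋₁ + qₖ₋₂ (with p₋₁=1, p₋₂=0, q₋₁=0, q₋₂=1):
  k=0: a=11, p=11, q=1
  k=1: a=2, p=23, q=2
  k=2: a=14, p=333, q=29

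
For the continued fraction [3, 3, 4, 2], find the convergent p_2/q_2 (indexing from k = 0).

43/13

Using pₖ = aₖpₖ₋₁ + pₖ₋₂, qₖ = aₖqₖ₋₁ + qₖ₋₂ (with p₋₁=1, p₋₂=0, q₋₁=0, q₋₂=1):
  k=0: a=3, p=3, q=1
  k=1: a=3, p=10, q=3
  k=2: a=4, p=43, q=13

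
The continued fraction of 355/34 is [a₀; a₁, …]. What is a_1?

2

355 = 10·34 + 15   →  a_0 = 10
34 = 2·15 + 4   →  a_1 = 2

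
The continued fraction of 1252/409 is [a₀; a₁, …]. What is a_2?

1252 = 3·409 + 25   →  a_0 = 3
409 = 16·25 + 9   →  a_1 = 16
25 = 2·9 + 7   →  a_2 = 2

2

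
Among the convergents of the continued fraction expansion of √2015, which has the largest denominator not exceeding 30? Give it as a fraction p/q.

404/9

√2015 = [44; 1, 7, 1, 88, …] (period length 4).
Convergents:
  p_0/q_0 = 44/1
  p_1/q_1 = 45/1
  p_2/q_2 = 359/8
  p_3/q_3 = 404/9
  p_4/q_4 = 35911/800
q_3 = 9 ≤ 30 < 800 = q_4, so the answer is 404/9.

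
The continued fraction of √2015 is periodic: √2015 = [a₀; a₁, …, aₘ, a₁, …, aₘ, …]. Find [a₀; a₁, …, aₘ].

[44; 1, 7, 1, 88]

a₀ = ⌊√2015⌋ = 44.
With m₀=0, d₀=1 and mₖ₊₁ = dₖaₖ − mₖ, dₖ₊₁ = (n − mₖ₊₁²)/dₖ, aₖ₊₁ = ⌊(a₀+mₖ₊₁)/dₖ₊₁⌋:
  k=1: m=44, d=79, a=1
  k=2: m=35, d=10, a=7
  k=3: m=35, d=79, a=1
  k=4: m=44, d=1, a=88
d=1 and a=2a₀=88 at k=4, so the next step gives (m, d) = (44, 79) again — its k=1 value — and the period has length 4.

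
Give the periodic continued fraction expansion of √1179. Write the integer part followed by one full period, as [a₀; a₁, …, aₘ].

a₀ = ⌊√1179⌋ = 34.
With m₀=0, d₀=1 and mₖ₊₁ = dₖaₖ − mₖ, dₖ₊₁ = (n − mₖ₊₁²)/dₖ, aₖ₊₁ = ⌊(a₀+mₖ₊₁)/dₖ₊₁⌋:
  k=1: m=34, d=23, a=2
  k=2: m=12, d=45, a=1
  k=3: m=33, d=2, a=33
  k=4: m=33, d=45, a=1
  k=5: m=12, d=23, a=2
  k=6: m=34, d=1, a=68
d=1 and a=2a₀=68 at k=6, so the next step gives (m, d) = (34, 23) again — its k=1 value — and the period has length 6.

[34; 2, 1, 33, 1, 2, 68]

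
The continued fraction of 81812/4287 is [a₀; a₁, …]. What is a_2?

81812 = 19·4287 + 359   →  a_0 = 19
4287 = 11·359 + 338   →  a_1 = 11
359 = 1·338 + 21   →  a_2 = 1

1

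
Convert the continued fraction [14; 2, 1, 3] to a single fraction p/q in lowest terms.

Fold from the inside: start with 3/1.
  1 + 1/3 = 4/3
  2 + 3/4 = 11/4
  14 + 4/11 = 158/11

158/11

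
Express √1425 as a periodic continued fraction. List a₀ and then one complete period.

a₀ = ⌊√1425⌋ = 37.
With m₀=0, d₀=1 and mₖ₊₁ = dₖaₖ − mₖ, dₖ₊₁ = (n − mₖ₊₁²)/dₖ, aₖ₊₁ = ⌊(a₀+mₖ₊₁)/dₖ₊₁⌋:
  k=1: m=37, d=56, a=1
  k=2: m=19, d=19, a=2
  k=3: m=19, d=56, a=1
  k=4: m=37, d=1, a=74
d=1 and a=2a₀=74 at k=4, so the next step gives (m, d) = (37, 56) again — its k=1 value — and the period has length 4.

[37; 1, 2, 1, 74]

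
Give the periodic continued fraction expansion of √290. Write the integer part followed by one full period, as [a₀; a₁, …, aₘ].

a₀ = ⌊√290⌋ = 17.
With m₀=0, d₀=1 and mₖ₊₁ = dₖaₖ − mₖ, dₖ₊₁ = (n − mₖ₊₁²)/dₖ, aₖ₊₁ = ⌊(a₀+mₖ₊₁)/dₖ₊₁⌋:
  k=1: m=17, d=1, a=34
d=1 and a=2a₀=34 at k=1, so the next step gives (m, d) = (17, 1) again — its k=1 value — and the period has length 1.

[17; 34]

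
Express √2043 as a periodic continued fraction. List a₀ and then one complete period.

a₀ = ⌊√2043⌋ = 45.
With m₀=0, d₀=1 and mₖ₊₁ = dₖaₖ − mₖ, dₖ₊₁ = (n − mₖ₊₁²)/dₖ, aₖ₊₁ = ⌊(a₀+mₖ₊₁)/dₖ₊₁⌋:
  k=1: m=45, d=18, a=5
  k=2: m=45, d=1, a=90
d=1 and a=2a₀=90 at k=2, so the next step gives (m, d) = (45, 18) again — its k=1 value — and the period has length 2.

[45; 5, 90]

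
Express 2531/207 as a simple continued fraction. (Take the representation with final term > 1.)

2531 = 12*207 + 47
207 = 4*47 + 19
47 = 2*19 + 9
19 = 2*9 + 1
9 = 9*1 + 0  (stop)
So 2531/207 = [12; 4, 2, 2, 9].

[12; 4, 2, 2, 9]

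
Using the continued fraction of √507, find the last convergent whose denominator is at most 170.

√507 = [22; 1, 1, 14, 1, 1, 44, …] (period length 6).
Convergents:
  p_0/q_0 = 22/1
  p_1/q_1 = 23/1
  p_2/q_2 = 45/2
  p_3/q_3 = 653/29
  p_4/q_4 = 698/31
  p_5/q_5 = 1351/60
  p_6/q_6 = 60142/2671
q_5 = 60 ≤ 170 < 2671 = q_6, so the answer is 1351/60.

1351/60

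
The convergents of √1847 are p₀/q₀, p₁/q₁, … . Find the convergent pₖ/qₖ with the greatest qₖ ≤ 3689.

157037/3654

√1847 = [42; 1, 41, 1, 84, …] (period length 4).
Convergents:
  p_0/q_0 = 42/1
  p_1/q_1 = 43/1
  p_2/q_2 = 1805/42
  p_3/q_3 = 1848/43
  p_4/q_4 = 157037/3654
  p_5/q_5 = 158885/3697
q_4 = 3654 ≤ 3689 < 3697 = q_5, so the answer is 157037/3654.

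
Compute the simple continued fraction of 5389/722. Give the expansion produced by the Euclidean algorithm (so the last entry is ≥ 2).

5389 = 7·722 + 335
722 = 2·335 + 52
335 = 6·52 + 23
52 = 2·23 + 6
23 = 3·6 + 5
6 = 1·5 + 1
5 = 5·1 + 0  (stop)
So 5389/722 = [7; 2, 6, 2, 3, 1, 5].

[7; 2, 6, 2, 3, 1, 5]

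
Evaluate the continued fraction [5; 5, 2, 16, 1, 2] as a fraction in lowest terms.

2928/565

Using pₖ = aₖpₖ₋₁ + pₖ₋₂ and qₖ = aₖqₖ₋₁ + qₖ₋₂:
  k=0: a=5, p=5, q=1
  k=1: a=5, p=26, q=5
  k=2: a=2, p=57, q=11
  k=3: a=16, p=938, q=181
  k=4: a=1, p=995, q=192
  k=5: a=2, p=2928, q=565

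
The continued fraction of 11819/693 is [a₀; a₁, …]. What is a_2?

4

11819 = 17·693 + 38   →  a_0 = 17
693 = 18·38 + 9   →  a_1 = 18
38 = 4·9 + 2   →  a_2 = 4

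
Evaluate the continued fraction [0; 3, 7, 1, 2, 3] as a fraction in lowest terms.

77/241

Using pₖ = aₖpₖ₋₁ + pₖ₋₂ and qₖ = aₖqₖ₋₁ + qₖ₋₂:
  k=0: a=0, p=0, q=1
  k=1: a=3, p=1, q=3
  k=2: a=7, p=7, q=22
  k=3: a=1, p=8, q=25
  k=4: a=2, p=23, q=72
  k=5: a=3, p=77, q=241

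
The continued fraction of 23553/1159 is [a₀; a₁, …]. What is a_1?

23553 = 20·1159 + 373   →  a_0 = 20
1159 = 3·373 + 40   →  a_1 = 3

3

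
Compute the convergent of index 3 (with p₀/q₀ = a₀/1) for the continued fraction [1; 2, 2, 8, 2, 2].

59/42

Using pₖ = aₖpₖ₋₁ + pₖ₋₂, qₖ = aₖqₖ₋₁ + qₖ₋₂ (with p₋₁=1, p₋₂=0, q₋₁=0, q₋₂=1):
  k=0: a=1, p=1, q=1
  k=1: a=2, p=3, q=2
  k=2: a=2, p=7, q=5
  k=3: a=8, p=59, q=42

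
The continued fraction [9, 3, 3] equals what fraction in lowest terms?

Using pₖ = aₖpₖ₋₁ + pₖ₋₂ and qₖ = aₖqₖ₋₁ + qₖ₋₂:
  k=0: a=9, p=9, q=1
  k=1: a=3, p=28, q=3
  k=2: a=3, p=93, q=10

93/10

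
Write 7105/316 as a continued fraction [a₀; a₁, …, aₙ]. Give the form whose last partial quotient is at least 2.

7105 = 22·316 + 153
316 = 2·153 + 10
153 = 15·10 + 3
10 = 3·3 + 1
3 = 3·1 + 0  (stop)
So 7105/316 = [22; 2, 15, 3, 3].

[22; 2, 15, 3, 3]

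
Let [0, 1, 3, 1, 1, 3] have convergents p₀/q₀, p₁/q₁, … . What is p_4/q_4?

7/9

Using pₖ = aₖpₖ₋₁ + pₖ₋₂, qₖ = aₖqₖ₋₁ + qₖ₋₂ (with p₋₁=1, p₋₂=0, q₋₁=0, q₋₂=1):
  k=0: a=0, p=0, q=1
  k=1: a=1, p=1, q=1
  k=2: a=3, p=3, q=4
  k=3: a=1, p=4, q=5
  k=4: a=1, p=7, q=9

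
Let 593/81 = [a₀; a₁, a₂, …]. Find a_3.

593 = 7·81 + 26   →  a_0 = 7
81 = 3·26 + 3   →  a_1 = 3
26 = 8·3 + 2   →  a_2 = 8
3 = 1·2 + 1   →  a_3 = 1

1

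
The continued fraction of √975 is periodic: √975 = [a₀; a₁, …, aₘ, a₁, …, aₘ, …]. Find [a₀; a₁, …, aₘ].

a₀ = ⌊√975⌋ = 31.

[31; 4, 2, 4, 62]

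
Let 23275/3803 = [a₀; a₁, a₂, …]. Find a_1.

8

23275 = 6·3803 + 457   →  a_0 = 6
3803 = 8·457 + 147   →  a_1 = 8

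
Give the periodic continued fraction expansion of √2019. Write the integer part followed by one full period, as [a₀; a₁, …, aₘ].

[44; 1, 13, 1, 88]

a₀ = ⌊√2019⌋ = 44.
With m₀=0, d₀=1 and mₖ₊₁ = dₖaₖ − mₖ, dₖ₊₁ = (n − mₖ₊₁²)/dₖ, aₖ₊₁ = ⌊(a₀+mₖ₊₁)/dₖ₊₁⌋:
  k=1: m=44, d=83, a=1
  k=2: m=39, d=6, a=13
  k=3: m=39, d=83, a=1
  k=4: m=44, d=1, a=88
d=1 and a=2a₀=88 at k=4, so the next step gives (m, d) = (44, 83) again — its k=1 value — and the period has length 4.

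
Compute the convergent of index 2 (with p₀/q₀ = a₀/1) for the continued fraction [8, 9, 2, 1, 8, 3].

154/19

Using pₖ = aₖpₖ₋₁ + pₖ₋₂, qₖ = aₖqₖ₋₁ + qₖ₋₂ (with p₋₁=1, p₋₂=0, q₋₁=0, q₋₂=1):
  k=0: a=8, p=8, q=1
  k=1: a=9, p=73, q=9
  k=2: a=2, p=154, q=19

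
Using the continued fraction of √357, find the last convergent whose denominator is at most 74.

359/19

√357 = [18; 1, 8, 2, 8, 1, 36, …] (period length 6).
Convergents:
  p_0/q_0 = 18/1
  p_1/q_1 = 19/1
  p_2/q_2 = 170/9
  p_3/q_3 = 359/19
  p_4/q_4 = 3042/161
q_3 = 19 ≤ 74 < 161 = q_4, so the answer is 359/19.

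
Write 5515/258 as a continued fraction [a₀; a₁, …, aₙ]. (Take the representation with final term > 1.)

5515 = 21·258 + 97
258 = 2·97 + 64
97 = 1·64 + 33
64 = 1·33 + 31
33 = 1·31 + 2
31 = 15·2 + 1
2 = 2·1 + 0  (stop)
So 5515/258 = [21; 2, 1, 1, 1, 15, 2].

[21; 2, 1, 1, 1, 15, 2]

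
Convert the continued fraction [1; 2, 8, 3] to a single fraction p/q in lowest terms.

78/53

Fold from the inside: start with 3/1.
  8 + 1/3 = 25/3
  2 + 3/25 = 53/25
  1 + 25/53 = 78/53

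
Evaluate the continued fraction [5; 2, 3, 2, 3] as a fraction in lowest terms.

Using pₖ = aₖpₖ₋₁ + pₖ₋₂ and qₖ = aₖqₖ₋₁ + qₖ₋₂:
  k=0: a=5, p=5, q=1
  k=1: a=2, p=11, q=2
  k=2: a=3, p=38, q=7
  k=3: a=2, p=87, q=16
  k=4: a=3, p=299, q=55

299/55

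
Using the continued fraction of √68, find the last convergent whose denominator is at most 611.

2177/264

√68 = [8; 4, 16, …] (period length 2).
Convergents:
  p_0/q_0 = 8/1
  p_1/q_1 = 33/4
  p_2/q_2 = 536/65
  p_3/q_3 = 2177/264
  p_4/q_4 = 35368/4289
q_3 = 264 ≤ 611 < 4289 = q_4, so the answer is 2177/264.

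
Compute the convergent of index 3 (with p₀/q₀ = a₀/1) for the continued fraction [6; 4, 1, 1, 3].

Using pₖ = aₖpₖ₋₁ + pₖ₋₂, qₖ = aₖqₖ₋₁ + qₖ₋₂ (with p₋₁=1, p₋₂=0, q₋₁=0, q₋₂=1):
  k=0: a=6, p=6, q=1
  k=1: a=4, p=25, q=4
  k=2: a=1, p=31, q=5
  k=3: a=1, p=56, q=9

56/9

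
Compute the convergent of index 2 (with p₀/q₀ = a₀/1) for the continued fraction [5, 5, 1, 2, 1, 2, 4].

Using pₖ = aₖpₖ₋₁ + pₖ₋₂, qₖ = aₖqₖ₋₁ + qₖ₋₂ (with p₋₁=1, p₋₂=0, q₋₁=0, q₋₂=1):
  k=0: a=5, p=5, q=1
  k=1: a=5, p=26, q=5
  k=2: a=1, p=31, q=6

31/6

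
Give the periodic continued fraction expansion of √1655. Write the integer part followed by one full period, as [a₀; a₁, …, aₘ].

[40; 1, 2, 7, 16, 7, 2, 1, 80]

a₀ = ⌊√1655⌋ = 40.
With m₀=0, d₀=1 and mₖ₊₁ = dₖaₖ − mₖ, dₖ₊₁ = (n − mₖ₊₁²)/dₖ, aₖ₊₁ = ⌊(a₀+mₖ₊₁)/dₖ₊₁⌋:
  k=1: m=40, d=55, a=1
  k=2: m=15, d=26, a=2
  k=3: m=37, d=11, a=7
  k=4: m=40, d=5, a=16
  k=5: m=40, d=11, a=7
  k=6: m=37, d=26, a=2
  k=7: m=15, d=55, a=1
  k=8: m=40, d=1, a=80
d=1 and a=2a₀=80 at k=8, so the next step gives (m, d) = (40, 55) again — its k=1 value — and the period has length 8.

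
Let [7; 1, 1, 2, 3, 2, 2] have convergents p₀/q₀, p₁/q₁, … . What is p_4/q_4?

129/17

Using pₖ = aₖpₖ₋₁ + pₖ₋₂, qₖ = aₖqₖ₋₁ + qₖ₋₂ (with p₋₁=1, p₋₂=0, q₋₁=0, q₋₂=1):
  k=0: a=7, p=7, q=1
  k=1: a=1, p=8, q=1
  k=2: a=1, p=15, q=2
  k=3: a=2, p=38, q=5
  k=4: a=3, p=129, q=17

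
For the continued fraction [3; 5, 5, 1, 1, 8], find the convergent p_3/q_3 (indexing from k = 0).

Using pₖ = aₖpₖ₋₁ + pₖ₋₂, qₖ = aₖqₖ₋₁ + qₖ₋₂ (with p₋₁=1, p₋₂=0, q₋₁=0, q₋₂=1):
  k=0: a=3, p=3, q=1
  k=1: a=5, p=16, q=5
  k=2: a=5, p=83, q=26
  k=3: a=1, p=99, q=31

99/31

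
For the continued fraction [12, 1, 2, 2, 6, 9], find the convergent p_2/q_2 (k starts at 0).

38/3

Using pₖ = aₖpₖ₋₁ + pₖ₋₂, qₖ = aₖqₖ₋₁ + qₖ₋₂ (with p₋₁=1, p₋₂=0, q₋₁=0, q₋₂=1):
  k=0: a=12, p=12, q=1
  k=1: a=1, p=13, q=1
  k=2: a=2, p=38, q=3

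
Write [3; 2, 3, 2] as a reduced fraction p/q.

55/16

Fold from the inside: start with 2/1.
  3 + 1/2 = 7/2
  2 + 2/7 = 16/7
  3 + 7/16 = 55/16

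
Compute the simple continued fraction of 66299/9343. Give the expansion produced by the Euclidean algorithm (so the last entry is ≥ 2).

66299 = 7*9343 + 898
9343 = 10*898 + 363
898 = 2*363 + 172
363 = 2*172 + 19
172 = 9*19 + 1
19 = 19*1 + 0  (stop)
So 66299/9343 = [7; 10, 2, 2, 9, 19].

[7; 10, 2, 2, 9, 19]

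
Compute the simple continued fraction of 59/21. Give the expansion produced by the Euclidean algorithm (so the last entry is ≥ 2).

[2; 1, 4, 4]

59 = 2×21 + 17
21 = 1×17 + 4
17 = 4×4 + 1
4 = 4×1 + 0  (stop)
So 59/21 = [2; 1, 4, 4].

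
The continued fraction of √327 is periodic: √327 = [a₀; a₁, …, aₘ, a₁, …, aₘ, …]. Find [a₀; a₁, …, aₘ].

a₀ = ⌊√327⌋ = 18.

[18; 12, 36]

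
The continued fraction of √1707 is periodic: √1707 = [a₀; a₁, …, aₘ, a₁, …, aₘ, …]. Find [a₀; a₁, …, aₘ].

a₀ = ⌊√1707⌋ = 41.
With m₀=0, d₀=1 and mₖ₊₁ = dₖaₖ − mₖ, dₖ₊₁ = (n − mₖ₊₁²)/dₖ, aₖ₊₁ = ⌊(a₀+mₖ₊₁)/dₖ₊₁⌋:
  k=1: m=41, d=26, a=3
  k=2: m=37, d=13, a=6
  k=3: m=41, d=2, a=41
  k=4: m=41, d=13, a=6
  k=5: m=37, d=26, a=3
  k=6: m=41, d=1, a=82
d=1 and a=2a₀=82 at k=6, so the next step gives (m, d) = (41, 26) again — its k=1 value — and the period has length 6.

[41; 3, 6, 41, 6, 3, 82]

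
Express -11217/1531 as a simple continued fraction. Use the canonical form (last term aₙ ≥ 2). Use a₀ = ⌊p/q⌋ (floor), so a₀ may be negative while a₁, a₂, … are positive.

-11217 = -8×1531 + 1031
1531 = 1×1031 + 500
1031 = 2×500 + 31
500 = 16×31 + 4
31 = 7×4 + 3
4 = 1×3 + 1
3 = 3×1 + 0  (stop)
So -11217/1531 = [-8; 1, 2, 16, 7, 1, 3].

[-8; 1, 2, 16, 7, 1, 3]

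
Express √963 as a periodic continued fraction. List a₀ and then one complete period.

a₀ = ⌊√963⌋ = 31.
With m₀=0, d₀=1 and mₖ₊₁ = dₖaₖ − mₖ, dₖ₊₁ = (n − mₖ₊₁²)/dₖ, aₖ₊₁ = ⌊(a₀+mₖ₊₁)/dₖ₊₁⌋:
  k=1: m=31, d=2, a=31
  k=2: m=31, d=1, a=62
d=1 and a=2a₀=62 at k=2, so the next step gives (m, d) = (31, 2) again — its k=1 value — and the period has length 2.

[31; 31, 62]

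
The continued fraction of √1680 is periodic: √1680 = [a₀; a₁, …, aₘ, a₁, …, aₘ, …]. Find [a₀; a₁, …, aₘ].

[40; 1, 80]

a₀ = ⌊√1680⌋ = 40.
With m₀=0, d₀=1 and mₖ₊₁ = dₖaₖ − mₖ, dₖ₊₁ = (n − mₖ₊₁²)/dₖ, aₖ₊₁ = ⌊(a₀+mₖ₊₁)/dₖ₊₁⌋:
  k=1: m=40, d=80, a=1
  k=2: m=40, d=1, a=80
d=1 and a=2a₀=80 at k=2, so the next step gives (m, d) = (40, 80) again — its k=1 value — and the period has length 2.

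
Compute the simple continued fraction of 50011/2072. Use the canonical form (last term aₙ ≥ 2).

[24; 7, 3, 9, 10]

50011 = 24×2072 + 283
2072 = 7×283 + 91
283 = 3×91 + 10
91 = 9×10 + 1
10 = 10×1 + 0  (stop)
So 50011/2072 = [24; 7, 3, 9, 10].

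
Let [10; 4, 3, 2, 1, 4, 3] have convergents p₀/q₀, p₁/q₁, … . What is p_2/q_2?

Using pₖ = aₖpₖ₋₁ + pₖ₋₂, qₖ = aₖqₖ₋₁ + qₖ₋₂ (with p₋₁=1, p₋₂=0, q₋₁=0, q₋₂=1):
  k=0: a=10, p=10, q=1
  k=1: a=4, p=41, q=4
  k=2: a=3, p=133, q=13

133/13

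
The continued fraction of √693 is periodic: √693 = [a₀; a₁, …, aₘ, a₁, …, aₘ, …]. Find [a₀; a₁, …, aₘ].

a₀ = ⌊√693⌋ = 26.
With m₀=0, d₀=1 and mₖ₊₁ = dₖaₖ − mₖ, dₖ₊₁ = (n − mₖ₊₁²)/dₖ, aₖ₊₁ = ⌊(a₀+mₖ₊₁)/dₖ₊₁⌋:
  k=1: m=26, d=17, a=3
  k=2: m=25, d=4, a=12
  k=3: m=23, d=41, a=1
  k=4: m=18, d=9, a=4
  k=5: m=18, d=41, a=1
  k=6: m=23, d=4, a=12
  k=7: m=25, d=17, a=3
  k=8: m=26, d=1, a=52
d=1 and a=2a₀=52 at k=8, so the next step gives (m, d) = (26, 17) again — its k=1 value — and the period has length 8.

[26; 3, 12, 1, 4, 1, 12, 3, 52]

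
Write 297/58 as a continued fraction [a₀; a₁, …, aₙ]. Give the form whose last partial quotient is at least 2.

[5; 8, 3, 2]

297 = 5·58 + 7
58 = 8·7 + 2
7 = 3·2 + 1
2 = 2·1 + 0  (stop)
So 297/58 = [5; 8, 3, 2].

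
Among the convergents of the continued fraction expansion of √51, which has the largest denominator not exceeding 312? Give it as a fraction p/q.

707/99

√51 = [7; 7, 14, …] (period length 2).
Convergents:
  p_0/q_0 = 7/1
  p_1/q_1 = 50/7
  p_2/q_2 = 707/99
  p_3/q_3 = 4999/700
q_2 = 99 ≤ 312 < 700 = q_3, so the answer is 707/99.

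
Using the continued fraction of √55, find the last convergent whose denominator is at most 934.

√55 = [7; 2, 2, 2, 14, …] (period length 4).
Convergents:
  p_0/q_0 = 7/1
  p_1/q_1 = 15/2
  p_2/q_2 = 37/5
  p_3/q_3 = 89/12
  p_4/q_4 = 1283/173
  p_5/q_5 = 2655/358
  p_6/q_6 = 6593/889
  p_7/q_7 = 15841/2136
q_6 = 889 ≤ 934 < 2136 = q_7, so the answer is 6593/889.

6593/889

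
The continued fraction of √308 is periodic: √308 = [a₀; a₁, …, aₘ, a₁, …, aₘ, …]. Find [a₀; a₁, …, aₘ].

[17; 1, 1, 4, 1, 1, 34]

a₀ = ⌊√308⌋ = 17.
With m₀=0, d₀=1 and mₖ₊₁ = dₖaₖ − mₖ, dₖ₊₁ = (n − mₖ₊₁²)/dₖ, aₖ₊₁ = ⌊(a₀+mₖ₊₁)/dₖ₊₁⌋:
  k=1: m=17, d=19, a=1
  k=2: m=2, d=16, a=1
  k=3: m=14, d=7, a=4
  k=4: m=14, d=16, a=1
  k=5: m=2, d=19, a=1
  k=6: m=17, d=1, a=34
d=1 and a=2a₀=34 at k=6, so the next step gives (m, d) = (17, 19) again — its k=1 value — and the period has length 6.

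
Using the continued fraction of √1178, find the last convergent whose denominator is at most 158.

2025/59

√1178 = [34; 3, 9, 2, 9, 3, 68, …] (period length 6).
Convergents:
  p_0/q_0 = 34/1
  p_1/q_1 = 103/3
  p_2/q_2 = 961/28
  p_3/q_3 = 2025/59
  p_4/q_4 = 19186/559
q_3 = 59 ≤ 158 < 559 = q_4, so the answer is 2025/59.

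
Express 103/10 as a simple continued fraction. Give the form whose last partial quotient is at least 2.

103 = 10*10 + 3
10 = 3*3 + 1
3 = 3*1 + 0  (stop)
So 103/10 = [10; 3, 3].

[10; 3, 3]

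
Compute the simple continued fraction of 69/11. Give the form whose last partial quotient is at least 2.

69 = 6*11 + 3
11 = 3*3 + 2
3 = 1*2 + 1
2 = 2*1 + 0  (stop)
So 69/11 = [6; 3, 1, 2].

[6; 3, 1, 2]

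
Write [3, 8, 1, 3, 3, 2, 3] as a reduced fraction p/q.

Fold from the inside: start with 3/1.
  2 + 1/3 = 7/3
  3 + 3/7 = 24/7
  3 + 7/24 = 79/24
  1 + 24/79 = 103/79
  8 + 79/103 = 903/103
  3 + 103/903 = 2812/903

2812/903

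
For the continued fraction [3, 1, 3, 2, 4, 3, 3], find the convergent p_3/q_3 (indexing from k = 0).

Using pₖ = aₖpₖ₋₁ + pₖ₋₂, qₖ = aₖqₖ₋₁ + qₖ₋₂ (with p₋₁=1, p₋₂=0, q₋₁=0, q₋₂=1):
  k=0: a=3, p=3, q=1
  k=1: a=1, p=4, q=1
  k=2: a=3, p=15, q=4
  k=3: a=2, p=34, q=9

34/9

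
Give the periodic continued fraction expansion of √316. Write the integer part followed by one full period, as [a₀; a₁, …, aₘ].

[17; 1, 3, 2, 8, 2, 3, 1, 34]

a₀ = ⌊√316⌋ = 17.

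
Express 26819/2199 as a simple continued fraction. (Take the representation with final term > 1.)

[12; 5, 9, 1, 3, 1, 8]

26819 = 12*2199 + 431
2199 = 5*431 + 44
431 = 9*44 + 35
44 = 1*35 + 9
35 = 3*9 + 8
9 = 1*8 + 1
8 = 8*1 + 0  (stop)
So 26819/2199 = [12; 5, 9, 1, 3, 1, 8].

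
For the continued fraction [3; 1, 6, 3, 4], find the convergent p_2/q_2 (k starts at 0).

Using pₖ = aₖpₖ₋₁ + pₖ₋₂, qₖ = aₖqₖ₋₁ + qₖ₋₂ (with p₋₁=1, p₋₂=0, q₋₁=0, q₋₂=1):
  k=0: a=3, p=3, q=1
  k=1: a=1, p=4, q=1
  k=2: a=6, p=27, q=7

27/7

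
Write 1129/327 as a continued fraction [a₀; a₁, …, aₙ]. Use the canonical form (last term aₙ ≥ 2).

1129 = 3×327 + 148
327 = 2×148 + 31
148 = 4×31 + 24
31 = 1×24 + 7
24 = 3×7 + 3
7 = 2×3 + 1
3 = 3×1 + 0  (stop)
So 1129/327 = [3; 2, 4, 1, 3, 2, 3].

[3; 2, 4, 1, 3, 2, 3]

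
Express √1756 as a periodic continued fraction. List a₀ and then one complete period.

a₀ = ⌊√1756⌋ = 41.
With m₀=0, d₀=1 and mₖ₊₁ = dₖaₖ − mₖ, dₖ₊₁ = (n − mₖ₊₁²)/dₖ, aₖ₊₁ = ⌊(a₀+mₖ₊₁)/dₖ₊₁⌋:
  k=1: m=41, d=75, a=1
  k=2: m=34, d=8, a=9
  k=3: m=38, d=39, a=2
  k=4: m=40, d=4, a=20
  k=5: m=40, d=39, a=2
  k=6: m=38, d=8, a=9
  k=7: m=34, d=75, a=1
  k=8: m=41, d=1, a=82
d=1 and a=2a₀=82 at k=8, so the next step gives (m, d) = (41, 75) again — its k=1 value — and the period has length 8.

[41; 1, 9, 2, 20, 2, 9, 1, 82]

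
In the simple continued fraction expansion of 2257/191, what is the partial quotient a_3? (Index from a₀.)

2257 = 11·191 + 156   →  a_0 = 11
191 = 1·156 + 35   →  a_1 = 1
156 = 4·35 + 16   →  a_2 = 4
35 = 2·16 + 3   →  a_3 = 2

2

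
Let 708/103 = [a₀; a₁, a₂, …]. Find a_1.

1

708 = 6·103 + 90   →  a_0 = 6
103 = 1·90 + 13   →  a_1 = 1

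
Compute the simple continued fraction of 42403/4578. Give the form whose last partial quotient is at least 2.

42403 = 9×4578 + 1201
4578 = 3×1201 + 975
1201 = 1×975 + 226
975 = 4×226 + 71
226 = 3×71 + 13
71 = 5×13 + 6
13 = 2×6 + 1
6 = 6×1 + 0  (stop)
So 42403/4578 = [9; 3, 1, 4, 3, 5, 2, 6].

[9; 3, 1, 4, 3, 5, 2, 6]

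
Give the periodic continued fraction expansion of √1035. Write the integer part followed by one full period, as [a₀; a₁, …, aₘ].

a₀ = ⌊√1035⌋ = 32.
With m₀=0, d₀=1 and mₖ₊₁ = dₖaₖ − mₖ, dₖ₊₁ = (n − mₖ₊₁²)/dₖ, aₖ₊₁ = ⌊(a₀+mₖ₊₁)/dₖ₊₁⌋:
  k=1: m=32, d=11, a=5
  k=2: m=23, d=46, a=1
  k=3: m=23, d=11, a=5
  k=4: m=32, d=1, a=64
d=1 and a=2a₀=64 at k=4, so the next step gives (m, d) = (32, 11) again — its k=1 value — and the period has length 4.

[32; 5, 1, 5, 64]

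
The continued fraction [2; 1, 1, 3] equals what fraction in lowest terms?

Fold from the inside: start with 3/1.
  1 + 1/3 = 4/3
  1 + 3/4 = 7/4
  2 + 4/7 = 18/7

18/7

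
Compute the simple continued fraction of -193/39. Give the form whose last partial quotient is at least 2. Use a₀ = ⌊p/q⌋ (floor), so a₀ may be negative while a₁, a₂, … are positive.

-193 = -5*39 + 2
39 = 19*2 + 1
2 = 2*1 + 0  (stop)
So -193/39 = [-5; 19, 2].

[-5; 19, 2]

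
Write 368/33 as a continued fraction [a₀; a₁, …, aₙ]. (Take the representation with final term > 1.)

[11; 6, 1, 1, 2]

368 = 11*33 + 5
33 = 6*5 + 3
5 = 1*3 + 2
3 = 1*2 + 1
2 = 2*1 + 0  (stop)
So 368/33 = [11; 6, 1, 1, 2].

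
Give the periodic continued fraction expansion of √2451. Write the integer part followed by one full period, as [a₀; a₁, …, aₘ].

a₀ = ⌊√2451⌋ = 49.

[49; 1, 1, 32, 1, 1, 98]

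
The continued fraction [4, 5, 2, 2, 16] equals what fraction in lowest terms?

Using pₖ = aₖpₖ₋₁ + pₖ₋₂ and qₖ = aₖqₖ₋₁ + qₖ₋₂:
  k=0: a=4, p=4, q=1
  k=1: a=5, p=21, q=5
  k=2: a=2, p=46, q=11
  k=3: a=2, p=113, q=27
  k=4: a=16, p=1854, q=443

1854/443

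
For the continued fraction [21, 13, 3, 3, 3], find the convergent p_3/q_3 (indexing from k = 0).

2803/133

Using pₖ = aₖpₖ₋₁ + pₖ₋₂, qₖ = aₖqₖ₋₁ + qₖ₋₂ (with p₋₁=1, p₋₂=0, q₋₁=0, q₋₂=1):
  k=0: a=21, p=21, q=1
  k=1: a=13, p=274, q=13
  k=2: a=3, p=843, q=40
  k=3: a=3, p=2803, q=133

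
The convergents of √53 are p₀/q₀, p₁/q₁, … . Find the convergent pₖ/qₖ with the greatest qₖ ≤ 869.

√53 = [7; 3, 1, 1, 3, 14, …] (period length 5).
Convergents:
  p_0/q_0 = 7/1
  p_1/q_1 = 22/3
  p_2/q_2 = 29/4
  p_3/q_3 = 51/7
  p_4/q_4 = 182/25
  p_5/q_5 = 2599/357
  p_6/q_6 = 7979/1096
q_5 = 357 ≤ 869 < 1096 = q_6, so the answer is 2599/357.

2599/357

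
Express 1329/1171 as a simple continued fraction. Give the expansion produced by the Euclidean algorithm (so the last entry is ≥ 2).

1329 = 1·1171 + 158
1171 = 7·158 + 65
158 = 2·65 + 28
65 = 2·28 + 9
28 = 3·9 + 1
9 = 9·1 + 0  (stop)
So 1329/1171 = [1; 7, 2, 2, 3, 9].

[1; 7, 2, 2, 3, 9]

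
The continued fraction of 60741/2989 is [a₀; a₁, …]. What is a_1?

3

60741 = 20·2989 + 961   →  a_0 = 20
2989 = 3·961 + 106   →  a_1 = 3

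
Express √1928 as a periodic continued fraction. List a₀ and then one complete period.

a₀ = ⌊√1928⌋ = 43.
With m₀=0, d₀=1 and mₖ₊₁ = dₖaₖ − mₖ, dₖ₊₁ = (n − mₖ₊₁²)/dₖ, aₖ₊₁ = ⌊(a₀+mₖ₊₁)/dₖ₊₁⌋:
  k=1: m=43, d=79, a=1
  k=2: m=36, d=8, a=9
  k=3: m=36, d=79, a=1
  k=4: m=43, d=1, a=86
d=1 and a=2a₀=86 at k=4, so the next step gives (m, d) = (43, 79) again — its k=1 value — and the period has length 4.

[43; 1, 9, 1, 86]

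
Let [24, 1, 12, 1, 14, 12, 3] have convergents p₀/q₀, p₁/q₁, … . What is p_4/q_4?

Using pₖ = aₖpₖ₋₁ + pₖ₋₂, qₖ = aₖqₖ₋₁ + qₖ₋₂ (with p₋₁=1, p₋₂=0, q₋₁=0, q₋₂=1):
  k=0: a=24, p=24, q=1
  k=1: a=1, p=25, q=1
  k=2: a=12, p=324, q=13
  k=3: a=1, p=349, q=14
  k=4: a=14, p=5210, q=209

5210/209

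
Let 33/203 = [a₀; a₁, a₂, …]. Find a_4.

33 = 0·203 + 33   →  a_0 = 0
203 = 6·33 + 5   →  a_1 = 6
33 = 6·5 + 3   →  a_2 = 6
5 = 1·3 + 2   →  a_3 = 1
3 = 1·2 + 1   →  a_4 = 1

1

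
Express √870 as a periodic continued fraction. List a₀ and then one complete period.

[29; 2, 58]

a₀ = ⌊√870⌋ = 29.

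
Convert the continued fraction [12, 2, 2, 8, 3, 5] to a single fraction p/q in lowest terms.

Fold from the inside: start with 5/1.
  3 + 1/5 = 16/5
  8 + 5/16 = 133/16
  2 + 16/133 = 282/133
  2 + 133/282 = 697/282
  12 + 282/697 = 8646/697

8646/697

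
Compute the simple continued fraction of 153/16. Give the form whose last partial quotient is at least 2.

153 = 9*16 + 9
16 = 1*9 + 7
9 = 1*7 + 2
7 = 3*2 + 1
2 = 2*1 + 0  (stop)
So 153/16 = [9; 1, 1, 3, 2].

[9; 1, 1, 3, 2]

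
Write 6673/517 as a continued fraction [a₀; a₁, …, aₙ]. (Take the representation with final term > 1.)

[12; 1, 9, 1, 3, 2, 1, 3]

6673 = 12·517 + 469
517 = 1·469 + 48
469 = 9·48 + 37
48 = 1·37 + 11
37 = 3·11 + 4
11 = 2·4 + 3
4 = 1·3 + 1
3 = 3·1 + 0  (stop)
So 6673/517 = [12; 1, 9, 1, 3, 2, 1, 3].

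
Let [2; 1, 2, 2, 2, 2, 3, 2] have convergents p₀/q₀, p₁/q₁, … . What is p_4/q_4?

46/17

Using pₖ = aₖpₖ₋₁ + pₖ₋₂, qₖ = aₖqₖ₋₁ + qₖ₋₂ (with p₋₁=1, p₋₂=0, q₋₁=0, q₋₂=1):
  k=0: a=2, p=2, q=1
  k=1: a=1, p=3, q=1
  k=2: a=2, p=8, q=3
  k=3: a=2, p=19, q=7
  k=4: a=2, p=46, q=17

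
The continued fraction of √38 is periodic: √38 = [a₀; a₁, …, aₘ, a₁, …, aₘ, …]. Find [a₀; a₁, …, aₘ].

[6; 6, 12]

a₀ = ⌊√38⌋ = 6.
With m₀=0, d₀=1 and mₖ₊₁ = dₖaₖ − mₖ, dₖ₊₁ = (n − mₖ₊₁²)/dₖ, aₖ₊₁ = ⌊(a₀+mₖ₊₁)/dₖ₊₁⌋:
  k=1: m=6, d=2, a=6
  k=2: m=6, d=1, a=12
d=1 and a=2a₀=12 at k=2, so the next step gives (m, d) = (6, 2) again — its k=1 value — and the period has length 2.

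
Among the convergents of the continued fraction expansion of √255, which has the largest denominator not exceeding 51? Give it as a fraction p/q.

511/32

√255 = [15; 1, 30, …] (period length 2).
Convergents:
  p_0/q_0 = 15/1
  p_1/q_1 = 16/1
  p_2/q_2 = 495/31
  p_3/q_3 = 511/32
  p_4/q_4 = 15825/991
q_3 = 32 ≤ 51 < 991 = q_4, so the answer is 511/32.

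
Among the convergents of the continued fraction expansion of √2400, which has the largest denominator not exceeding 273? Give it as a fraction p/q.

4801/98

√2400 = [48; 1, 96, …] (period length 2).
Convergents:
  p_0/q_0 = 48/1
  p_1/q_1 = 49/1
  p_2/q_2 = 4752/97
  p_3/q_3 = 4801/98
  p_4/q_4 = 465648/9505
q_3 = 98 ≤ 273 < 9505 = q_4, so the answer is 4801/98.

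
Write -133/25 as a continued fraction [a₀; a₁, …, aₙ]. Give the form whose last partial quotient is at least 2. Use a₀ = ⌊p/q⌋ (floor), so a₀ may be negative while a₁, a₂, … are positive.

-133 = -6·25 + 17
25 = 1·17 + 8
17 = 2·8 + 1
8 = 8·1 + 0  (stop)
So -133/25 = [-6; 1, 2, 8].

[-6; 1, 2, 8]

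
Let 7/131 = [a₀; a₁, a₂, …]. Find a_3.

2

7 = 0·131 + 7   →  a_0 = 0
131 = 18·7 + 5   →  a_1 = 18
7 = 1·5 + 2   →  a_2 = 1
5 = 2·2 + 1   →  a_3 = 2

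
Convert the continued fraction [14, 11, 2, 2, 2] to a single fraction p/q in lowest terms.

1930/137

Fold from the inside: start with 2/1.
  2 + 1/2 = 5/2
  2 + 2/5 = 12/5
  11 + 5/12 = 137/12
  14 + 12/137 = 1930/137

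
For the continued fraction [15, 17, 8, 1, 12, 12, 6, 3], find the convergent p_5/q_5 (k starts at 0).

Using pₖ = aₖpₖ₋₁ + pₖ₋₂, qₖ = aₖqₖ₋₁ + qₖ₋₂ (with p₋₁=1, p₋₂=0, q₋₁=0, q₋₂=1):
  k=0: a=15, p=15, q=1
  k=1: a=17, p=256, q=17
  k=2: a=8, p=2063, q=137
  k=3: a=1, p=2319, q=154
  k=4: a=12, p=29891, q=1985
  k=5: a=12, p=361011, q=23974

361011/23974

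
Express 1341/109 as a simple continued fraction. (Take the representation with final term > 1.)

[12; 3, 3, 3, 3]

1341 = 12*109 + 33
109 = 3*33 + 10
33 = 3*10 + 3
10 = 3*3 + 1
3 = 3*1 + 0  (stop)
So 1341/109 = [12; 3, 3, 3, 3].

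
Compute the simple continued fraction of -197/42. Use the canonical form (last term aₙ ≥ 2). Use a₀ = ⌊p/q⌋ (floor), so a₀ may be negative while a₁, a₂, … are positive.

-197 = -5×42 + 13
42 = 3×13 + 3
13 = 4×3 + 1
3 = 3×1 + 0  (stop)
So -197/42 = [-5; 3, 4, 3].

[-5; 3, 4, 3]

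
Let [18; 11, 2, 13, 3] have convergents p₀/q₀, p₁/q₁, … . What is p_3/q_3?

5607/310

Using pₖ = aₖpₖ₋₁ + pₖ₋₂, qₖ = aₖqₖ₋₁ + qₖ₋₂ (with p₋₁=1, p₋₂=0, q₋₁=0, q₋₂=1):
  k=0: a=18, p=18, q=1
  k=1: a=11, p=199, q=11
  k=2: a=2, p=416, q=23
  k=3: a=13, p=5607, q=310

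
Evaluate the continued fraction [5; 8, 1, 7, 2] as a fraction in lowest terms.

772/151

Using pₖ = aₖpₖ₋₁ + pₖ₋₂ and qₖ = aₖqₖ₋₁ + qₖ₋₂:
  k=0: a=5, p=5, q=1
  k=1: a=8, p=41, q=8
  k=2: a=1, p=46, q=9
  k=3: a=7, p=363, q=71
  k=4: a=2, p=772, q=151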